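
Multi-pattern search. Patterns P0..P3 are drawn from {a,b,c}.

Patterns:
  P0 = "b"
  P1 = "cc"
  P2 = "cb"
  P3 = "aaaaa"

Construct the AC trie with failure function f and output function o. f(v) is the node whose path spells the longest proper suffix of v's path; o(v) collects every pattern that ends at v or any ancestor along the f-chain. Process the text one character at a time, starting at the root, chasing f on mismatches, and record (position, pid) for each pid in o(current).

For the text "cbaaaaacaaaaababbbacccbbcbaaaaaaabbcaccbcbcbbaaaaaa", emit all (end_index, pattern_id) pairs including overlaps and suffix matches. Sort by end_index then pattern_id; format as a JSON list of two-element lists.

Construct AC machine:
Trie nodes:
  n0 'ε': a→5 b→1 c→2
  n1 'b': ·  ←P0
  n2 'c': b→4 c→3
  n3 'cc': ·  ←P1
  n4 'cb': ·  ←P2
  n5 'a': a→6
  n6 'aa': a→7
  n7 'aaa': a→8
  n8 'aaaa': a→9
  n9 'aaaaa': ·  ←P3

Failure links (BFS by depth):
  n1('b'): parent n0 fail=0; on 'b' 0 → fail=0;  out {0}∪∅={0}
  n2('c'): parent n0 fail=0; on 'c' 0 → fail=0;  out ∅∪∅=∅
  n5('a'): parent n0 fail=0; on 'a' 0 → fail=0;  out ∅∪∅=∅
  n3('cc'): parent n2 fail=0; on 'c' 0 → fail=2;  out {1}∪∅={1}
  n4('cb'): parent n2 fail=0; on 'b' 0 → fail=1;  out {2}∪{0}={0,2}
  n6('aa'): parent n5 fail=0; on 'a' 0 → fail=5;  out ∅∪∅=∅
  n7('aaa'): parent n6 fail=5; on 'a' 5 → fail=6;  out ∅∪∅=∅
  n8('aaaa'): parent n7 fail=6; on 'a' 6 → fail=7;  out ∅∪∅=∅
  n9('aaaaa'): parent n8 fail=7; on 'a' 7 → fail=8;  out {3}∪∅={3}

Scan:
pos 0 'c': at 2
pos 1 'b': at 4  → match P0@[1:1],P2@[0:1]
pos 2 'a': at 5 (fail-walked)
pos 3 'a': at 6
pos 4 'a': at 7
pos 5 'a': at 8
pos 6 'a': at 9  → match P3@[2:6]
pos 7 'c': at 2 (fail-walked)
pos 8 'a': at 5 (fail-walked)
pos 9 'a': at 6
pos 10 'a': at 7
pos 11 'a': at 8
pos 12 'a': at 9  → match P3@[8:12]
pos 13 'b': at 1 (fail-walked)  → match P0@[13:13]
pos 14 'a': at 5 (fail-walked)
pos 15 'b': at 1 (fail-walked)  → match P0@[15:15]
pos 16 'b': at 1 (fail-walked)  → match P0@[16:16]
pos 17 'b': at 1 (fail-walked)  → match P0@[17:17]
pos 18 'a': at 5 (fail-walked)
pos 19 'c': at 2 (fail-walked)
pos 20 'c': at 3  → match P1@[19:20]
pos 21 'c': at 3 (fail-walked)  → match P1@[20:21]
pos 22 'b': at 4 (fail-walked)  → match P0@[22:22],P2@[21:22]
pos 23 'b': at 1 (fail-walked)  → match P0@[23:23]
pos 24 'c': at 2 (fail-walked)
pos 25 'b': at 4  → match P0@[25:25],P2@[24:25]
pos 26 'a': at 5 (fail-walked)
pos 27 'a': at 6
pos 28 'a': at 7
pos 29 'a': at 8
pos 30 'a': at 9  → match P3@[26:30]
pos 31 'a': at 9 (fail-walked)  → match P3@[27:31]
pos 32 'a': at 9 (fail-walked)  → match P3@[28:32]
pos 33 'b': at 1 (fail-walked)  → match P0@[33:33]
pos 34 'b': at 1 (fail-walked)  → match P0@[34:34]
pos 35 'c': at 2 (fail-walked)
pos 36 'a': at 5 (fail-walked)
pos 37 'c': at 2 (fail-walked)
pos 38 'c': at 3  → match P1@[37:38]
pos 39 'b': at 4 (fail-walked)  → match P0@[39:39],P2@[38:39]
pos 40 'c': at 2 (fail-walked)
pos 41 'b': at 4  → match P0@[41:41],P2@[40:41]
pos 42 'c': at 2 (fail-walked)
pos 43 'b': at 4  → match P0@[43:43],P2@[42:43]
pos 44 'b': at 1 (fail-walked)  → match P0@[44:44]
pos 45 'a': at 5 (fail-walked)
pos 46 'a': at 6
pos 47 'a': at 7
pos 48 'a': at 8
pos 49 'a': at 9  → match P3@[45:49]
pos 50 'a': at 9 (fail-walked)  → match P3@[46:50]

Result: [[1,0],[1,2],[6,3],[12,3],[13,0],[15,0],[16,0],[17,0],[20,1],[21,1],[22,0],[22,2],[23,0],[25,0],[25,2],[30,3],[31,3],[32,3],[33,0],[34,0],[38,1],[39,0],[39,2],[41,0],[41,2],[43,0],[43,2],[44,0],[49,3],[50,3]]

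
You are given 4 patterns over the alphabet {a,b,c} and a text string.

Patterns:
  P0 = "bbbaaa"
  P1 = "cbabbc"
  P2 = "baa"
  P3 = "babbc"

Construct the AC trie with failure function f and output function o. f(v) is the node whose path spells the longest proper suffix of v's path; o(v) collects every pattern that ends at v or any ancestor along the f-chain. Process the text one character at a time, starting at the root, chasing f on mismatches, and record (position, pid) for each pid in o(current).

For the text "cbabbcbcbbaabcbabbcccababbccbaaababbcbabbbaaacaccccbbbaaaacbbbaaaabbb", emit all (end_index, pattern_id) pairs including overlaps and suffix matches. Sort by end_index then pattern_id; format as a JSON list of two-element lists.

Construct AC machine:
Trie (insert patterns):
  n0 'ε': b→1 c→7
  n1 'b': a→13 b→2
  n2 'bb': b→3
  n3 'bbb': a→4
  n4 'bbba': a→5
  n5 'bbbaa': a→6
  n6 'bbbaaa': ·  [P0 ends]
  n7 'c': b→8
  n8 'cb': a→9
  n9 'cba': b→10
  n10 'cbab': b→11
  n11 'cbabb': c→12
  n12 'cbabbc': ·  [P1 ends]
  n13 'ba': a→14 b→15
  n14 'baa': ·  [P2 ends]
  n15 'bab': b→16
  n16 'babb': c→17
  n17 'babbc': ·  [P3 ends]

Failure links (BFS by depth):
  fail(1) 'b': from fail(0)=0 chase 'b': 0 ⇒ 0;  out=∅∪out(0)=∅
  fail(7) 'c': from fail(0)=0 chase 'c': 0 ⇒ 0;  out=∅∪out(0)=∅
  fail(2) 'bb': from fail(1)=0 chase 'b': 0 ⇒ 1;  out=∅∪out(1)=∅
  fail(8) 'cb': from fail(7)=0 chase 'b': 0 ⇒ 1;  out=∅∪out(1)=∅
  fail(13) 'ba': from fail(1)=0 chase 'a': 0 ⇒ 0;  out=∅∪out(0)=∅
  fail(3) 'bbb': from fail(2)=1 chase 'b': 1 ⇒ 2;  out=∅∪out(2)=∅
  fail(9) 'cba': from fail(8)=1 chase 'a': 1 ⇒ 13;  out=∅∪out(13)=∅
  fail(14) 'baa': from fail(13)=0 chase 'a': 0 ⇒ 0;  out={2}∪out(0)={2}
  fail(15) 'bab': from fail(13)=0 chase 'b': 0 ⇒ 1;  out=∅∪out(1)=∅
  fail(4) 'bbba': from fail(3)=2 chase 'a': 2→1 ⇒ 13;  out=∅∪out(13)=∅
  fail(10) 'cbab': from fail(9)=13 chase 'b': 13 ⇒ 15;  out=∅∪out(15)=∅
  fail(16) 'babb': from fail(15)=1 chase 'b': 1 ⇒ 2;  out=∅∪out(2)=∅
  fail(5) 'bbbaa': from fail(4)=13 chase 'a': 13 ⇒ 14;  out=∅∪out(14)={2}
  fail(11) 'cbabb': from fail(10)=15 chase 'b': 15 ⇒ 16;  out=∅∪out(16)=∅
  fail(17) 'babbc': from fail(16)=2 chase 'c': 2→1→0 ⇒ 7;  out={3}∪out(7)={3}
  fail(6) 'bbbaaa': from fail(5)=14 chase 'a': 14→0 ⇒ 0;  out={0}∪out(0)={0}
  fail(12) 'cbabbc': from fail(11)=16 chase 'c': 16 ⇒ 17;  out={1}∪out(17)={1,3}

Text stream:
i=0 'c': node 0→7
i=1 'b': node 7→8
i=2 'a': node 8→9
i=3 'b': node 9→10
i=4 'b': node 10→11
i=5 'c': node 11→12  ** P1@[0:5],P3@[1:5]
i=6 'b': node 12→8 ·f
i=7 'c': node 8→7 ·f
i=8 'b': node 7→8
i=9 'b': node 8→2 ·f
i=10 'a': node 2→13 ·f
i=11 'a': node 13→14  ** P2@[9:11]
i=12 'b': node 14→1 ·f
i=13 'c': node 1→7 ·f
i=14 'b': node 7→8
i=15 'a': node 8→9
i=16 'b': node 9→10
i=17 'b': node 10→11
i=18 'c': node 11→12  ** P1@[13:18],P3@[14:18]
i=19 'c': node 12→7 ·f
i=20 'c': node 7→7 ·f
i=21 'a': node 7→0 ·f
i=22 'b': node 0→1
i=23 'a': node 1→13
i=24 'b': node 13→15
i=25 'b': node 15→16
i=26 'c': node 16→17  ** P3@[22:26]
i=27 'c': node 17→7 ·f
i=28 'b': node 7→8
i=29 'a': node 8→9
i=30 'a': node 9→14 ·f  ** P2@[28:30]
i=31 'a': node 14→0 ·f
i=32 'b': node 0→1
i=33 'a': node 1→13
i=34 'b': node 13→15
i=35 'b': node 15→16
i=36 'c': node 16→17  ** P3@[32:36]
i=37 'b': node 17→8 ·f
i=38 'a': node 8→9
i=39 'b': node 9→10
i=40 'b': node 10→11
i=41 'b': node 11→3 ·f
i=42 'a': node 3→4
i=43 'a': node 4→5  ** P2@[41:43]
i=44 'a': node 5→6  ** P0@[39:44]
i=45 'c': node 6→7 ·f
i=46 'a': node 7→0 ·f
i=47 'c': node 0→7
i=48 'c': node 7→7 ·f
i=49 'c': node 7→7 ·f
i=50 'c': node 7→7 ·f
i=51 'b': node 7→8
i=52 'b': node 8→2 ·f
i=53 'b': node 2→3
i=54 'a': node 3→4
i=55 'a': node 4→5  ** P2@[53:55]
i=56 'a': node 5→6  ** P0@[51:56]
i=57 'a': node 6→0 ·f
i=58 'c': node 0→7
i=59 'b': node 7→8
i=60 'b': node 8→2 ·f
i=61 'b': node 2→3
i=62 'a': node 3→4
i=63 'a': node 4→5  ** P2@[61:63]
i=64 'a': node 5→6  ** P0@[59:64]
i=65 'a': node 6→0 ·f
i=66 'b': node 0→1
i=67 'b': node 1→2
i=68 'b': node 2→3

Matches: [[5,1],[5,3],[11,2],[18,1],[18,3],[26,3],[30,2],[36,3],[43,2],[44,0],[55,2],[56,0],[63,2],[64,0]]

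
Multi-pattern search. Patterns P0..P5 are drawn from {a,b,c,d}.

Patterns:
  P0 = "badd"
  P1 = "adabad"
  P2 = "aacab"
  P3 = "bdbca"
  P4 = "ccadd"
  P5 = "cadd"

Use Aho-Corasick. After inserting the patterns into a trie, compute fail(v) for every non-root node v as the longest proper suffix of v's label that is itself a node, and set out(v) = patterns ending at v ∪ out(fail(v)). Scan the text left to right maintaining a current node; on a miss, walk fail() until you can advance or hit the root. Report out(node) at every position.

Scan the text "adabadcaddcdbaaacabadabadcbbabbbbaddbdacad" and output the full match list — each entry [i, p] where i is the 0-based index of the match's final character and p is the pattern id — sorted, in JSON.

Build:
Trie (insert patterns):
  0='ε' goto a→5 b→1 c→19
  1='b' goto a→2 d→15
  2='ba' goto d→3
  3='bad' goto d→4
  4='badd' goto ·  [P0 ends]
  5='a' goto a→11 d→6
  6='ad' goto a→7
  7='ada' goto b→8
  8='adab' goto a→9
  9='adaba' goto d→10
  10='adabad' goto ·  [P1 ends]
  11='aa' goto c→12
  12='aac' goto a→13
  13='aaca' goto b→14
  14='aacab' goto ·  [P2 ends]
  15='bd' goto b→16
  16='bdb' goto c→17
  17='bdbc' goto a→18
  18='bdbca' goto ·  [P3 ends]
  19='c' goto a→24 c→20
  20='cc' goto a→21
  21='cca' goto d→22
  22='ccad' goto d→23
  23='ccadd' goto ·  [P4 ends]
  24='ca' goto d→25
  25='cad' goto d→26
  26='cadd' goto ·  [P5 ends]

BFS fail/out derivation:
  fail(1) 'b': from fail(0)=0 chase 'b': 0 ⇒ 0;  out=∅∪out(0)=∅
  fail(5) 'a': from fail(0)=0 chase 'a': 0 ⇒ 0;  out=∅∪out(0)=∅
  fail(19) 'c': from fail(0)=0 chase 'c': 0 ⇒ 0;  out=∅∪out(0)=∅
  fail(2) 'ba': from fail(1)=0 chase 'a': 0 ⇒ 5;  out=∅∪out(5)=∅
  fail(6) 'ad': from fail(5)=0 chase 'd': 0 ⇒ 0;  out=∅∪out(0)=∅
  fail(11) 'aa': from fail(5)=0 chase 'a': 0 ⇒ 5;  out=∅∪out(5)=∅
  fail(15) 'bd': from fail(1)=0 chase 'd': 0 ⇒ 0;  out=∅∪out(0)=∅
  fail(20) 'cc': from fail(19)=0 chase 'c': 0 ⇒ 19;  out=∅∪out(19)=∅
  fail(24) 'ca': from fail(19)=0 chase 'a': 0 ⇒ 5;  out=∅∪out(5)=∅
  fail(3) 'bad': from fail(2)=5 chase 'd': 5 ⇒ 6;  out=∅∪out(6)=∅
  fail(7) 'ada': from fail(6)=0 chase 'a': 0 ⇒ 5;  out=∅∪out(5)=∅
  fail(12) 'aac': from fail(11)=5 chase 'c': 5→0 ⇒ 19;  out=∅∪out(19)=∅
  fail(16) 'bdb': from fail(15)=0 chase 'b': 0 ⇒ 1;  out=∅∪out(1)=∅
  fail(21) 'cca': from fail(20)=19 chase 'a': 19 ⇒ 24;  out=∅∪out(24)=∅
  fail(25) 'cad': from fail(24)=5 chase 'd': 5 ⇒ 6;  out=∅∪out(6)=∅
  fail(4) 'badd': from fail(3)=6 chase 'd': 6→0 ⇒ 0;  out={0}∪out(0)={0}
  fail(8) 'adab': from fail(7)=5 chase 'b': 5→0 ⇒ 1;  out=∅∪out(1)=∅
  fail(13) 'aaca': from fail(12)=19 chase 'a': 19 ⇒ 24;  out=∅∪out(24)=∅
  fail(17) 'bdbc': from fail(16)=1 chase 'c': 1→0 ⇒ 19;  out=∅∪out(19)=∅
  fail(22) 'ccad': from fail(21)=24 chase 'd': 24 ⇒ 25;  out=∅∪out(25)=∅
  fail(26) 'cadd': from fail(25)=6 chase 'd': 6→0 ⇒ 0;  out={5}∪out(0)={5}
  fail(9) 'adaba': from fail(8)=1 chase 'a': 1 ⇒ 2;  out=∅∪out(2)=∅
  fail(14) 'aacab': from fail(13)=24 chase 'b': 24→5→0 ⇒ 1;  out={2}∪out(1)={2}
  fail(18) 'bdbca': from fail(17)=19 chase 'a': 19 ⇒ 24;  out={3}∪out(24)={3}
  fail(23) 'ccadd': from fail(22)=25 chase 'd': 25 ⇒ 26;  out={4}∪out(26)={4,5}
  fail(10) 'adabad': from fail(9)=2 chase 'd': 2 ⇒ 3;  out={1}∪out(3)={1}

Run:
pos 0 'a': at 5
pos 1 'd': at 6
pos 2 'a': at 7
pos 3 'b': at 8
pos 4 'a': at 9
pos 5 'd': at 10  → match P1@[0:5]
pos 6 'c': at 19 ·f
pos 7 'a': at 24
pos 8 'd': at 25
pos 9 'd': at 26  → match P5@[6:9]
pos 10 'c': at 19 ·f
pos 11 'd': at 0 ·f
pos 12 'b': at 1
pos 13 'a': at 2
pos 14 'a': at 11 ·f
pos 15 'a': at 11 ·f
pos 16 'c': at 12
pos 17 'a': at 13
pos 18 'b': at 14  → match P2@[14:18]
pos 19 'a': at 2 ·f
pos 20 'd': at 3
pos 21 'a': at 7 ·f
pos 22 'b': at 8
pos 23 'a': at 9
pos 24 'd': at 10  → match P1@[19:24]
pos 25 'c': at 19 ·f
pos 26 'b': at 1 ·f
pos 27 'b': at 1 ·f
pos 28 'a': at 2
pos 29 'b': at 1 ·f
pos 30 'b': at 1 ·f
pos 31 'b': at 1 ·f
pos 32 'b': at 1 ·f
pos 33 'a': at 2
pos 34 'd': at 3
pos 35 'd': at 4  → match P0@[32:35]
pos 36 'b': at 1 ·f
pos 37 'd': at 15
pos 38 'a': at 5 ·f
pos 39 'c': at 19 ·f
pos 40 'a': at 24
pos 41 'd': at 25

Matches: [[5,1],[9,5],[18,2],[24,1],[35,0]]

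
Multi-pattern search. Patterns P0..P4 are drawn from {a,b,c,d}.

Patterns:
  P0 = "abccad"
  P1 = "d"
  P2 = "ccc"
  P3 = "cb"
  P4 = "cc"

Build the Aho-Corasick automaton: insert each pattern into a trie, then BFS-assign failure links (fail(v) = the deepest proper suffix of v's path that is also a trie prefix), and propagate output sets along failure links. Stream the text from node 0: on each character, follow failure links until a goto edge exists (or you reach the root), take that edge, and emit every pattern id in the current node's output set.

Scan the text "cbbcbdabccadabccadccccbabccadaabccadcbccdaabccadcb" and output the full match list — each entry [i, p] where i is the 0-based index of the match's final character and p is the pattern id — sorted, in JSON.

Construct AC machine:
Trie (insert patterns):
  0='ε' goto a→1 c→8 d→7
  1='a' goto b→2
  2='ab' goto c→3
  3='abc' goto c→4
  4='abcc' goto a→5
  5='abcca' goto d→6
  6='abccad' goto ·  [P0 ends]
  7='d' goto ·  [P1 ends]
  8='c' goto b→11 c→9
  9='cc' goto c→10  [P4 ends]
  10='ccc' goto ·  [P2 ends]
  11='cb' goto ·  [P3 ends]

Failure links (BFS by depth):
  n1('a'): parent n0 fail=0; on 'a' 0 → fail=0;  out ∅∪∅=∅
  n7('d'): parent n0 fail=0; on 'd' 0 → fail=0;  out {1}∪∅={1}
  n8('c'): parent n0 fail=0; on 'c' 0 → fail=0;  out ∅∪∅=∅
  n2('ab'): parent n1 fail=0; on 'b' 0 → fail=0;  out ∅∪∅=∅
  n9('cc'): parent n8 fail=0; on 'c' 0 → fail=8;  out {4}∪∅={4}
  n11('cb'): parent n8 fail=0; on 'b' 0 → fail=0;  out {3}∪∅={3}
  n3('abc'): parent n2 fail=0; on 'c' 0 → fail=8;  out ∅∪∅=∅
  n10('ccc'): parent n9 fail=8; on 'c' 8 → fail=9;  out {2}∪{4}={2,4}
  n4('abcc'): parent n3 fail=8; on 'c' 8 → fail=9;  out ∅∪{4}={4}
  n5('abcca'): parent n4 fail=9; on 'a' 9→8→0 → fail=1;  out ∅∪∅=∅
  n6('abccad'): parent n5 fail=1; on 'd' 1→0 → fail=7;  out {0}∪{1}={0,1}

Run:
i=0 'c': node 0→8
i=1 'b': node 8→11  → match P3@[0:1]
i=2 'b': node 11→0 (fail-walked)
i=3 'c': node 0→8
i=4 'b': node 8→11  → match P3@[3:4]
i=5 'd': node 11→7 (fail-walked)  → match P1@[5:5]
i=6 'a': node 7→1 (fail-walked)
i=7 'b': node 1→2
i=8 'c': node 2→3
i=9 'c': node 3→4  → match P4@[8:9]
i=10 'a': node 4→5
i=11 'd': node 5→6  → match P0@[6:11],P1@[11:11]
i=12 'a': node 6→1 (fail-walked)
i=13 'b': node 1→2
i=14 'c': node 2→3
i=15 'c': node 3→4  → match P4@[14:15]
i=16 'a': node 4→5
i=17 'd': node 5→6  → match P0@[12:17],P1@[17:17]
i=18 'c': node 6→8 (fail-walked)
i=19 'c': node 8→9  → match P4@[18:19]
i=20 'c': node 9→10  → match P2@[18:20],P4@[19:20]
i=21 'c': node 10→10 (fail-walked)  → match P2@[19:21],P4@[20:21]
i=22 'b': node 10→11 (fail-walked)  → match P3@[21:22]
i=23 'a': node 11→1 (fail-walked)
i=24 'b': node 1→2
i=25 'c': node 2→3
i=26 'c': node 3→4  → match P4@[25:26]
i=27 'a': node 4→5
i=28 'd': node 5→6  → match P0@[23:28],P1@[28:28]
i=29 'a': node 6→1 (fail-walked)
i=30 'a': node 1→1 (fail-walked)
i=31 'b': node 1→2
i=32 'c': node 2→3
i=33 'c': node 3→4  → match P4@[32:33]
i=34 'a': node 4→5
i=35 'd': node 5→6  → match P0@[30:35],P1@[35:35]
i=36 'c': node 6→8 (fail-walked)
i=37 'b': node 8→11  → match P3@[36:37]
i=38 'c': node 11→8 (fail-walked)
i=39 'c': node 8→9  → match P4@[38:39]
i=40 'd': node 9→7 (fail-walked)  → match P1@[40:40]
i=41 'a': node 7→1 (fail-walked)
i=42 'a': node 1→1 (fail-walked)
i=43 'b': node 1→2
i=44 'c': node 2→3
i=45 'c': node 3→4  → match P4@[44:45]
i=46 'a': node 4→5
i=47 'd': node 5→6  → match P0@[42:47],P1@[47:47]
i=48 'c': node 6→8 (fail-walked)
i=49 'b': node 8→11  → match P3@[48:49]

All matches (sorted): [[1,3],[4,3],[5,1],[9,4],[11,0],[11,1],[15,4],[17,0],[17,1],[19,4],[20,2],[20,4],[21,2],[21,4],[22,3],[26,4],[28,0],[28,1],[33,4],[35,0],[35,1],[37,3],[39,4],[40,1],[45,4],[47,0],[47,1],[49,3]]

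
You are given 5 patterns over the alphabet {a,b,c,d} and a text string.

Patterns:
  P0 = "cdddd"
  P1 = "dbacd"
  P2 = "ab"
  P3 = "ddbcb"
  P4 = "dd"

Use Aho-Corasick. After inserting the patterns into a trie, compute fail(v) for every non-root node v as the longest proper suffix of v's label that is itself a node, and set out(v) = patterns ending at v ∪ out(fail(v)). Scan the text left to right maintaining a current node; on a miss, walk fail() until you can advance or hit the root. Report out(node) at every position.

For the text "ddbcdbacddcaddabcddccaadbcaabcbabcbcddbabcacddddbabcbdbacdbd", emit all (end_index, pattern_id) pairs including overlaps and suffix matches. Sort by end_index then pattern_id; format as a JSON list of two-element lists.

Build:
Trie (insert patterns):
  n0 'ε': a→11 c→1 d→6
  n1 'c': d→2
  n2 'cd': d→3
  n3 'cdd': d→4
  n4 'cddd': d→5
  n5 'cdddd': ·  ←P0
  n6 'd': b→7 d→13
  n7 'db': a→8
  n8 'dba': c→9
  n9 'dbac': d→10
  n10 'dbacd': ·  ←P1
  n11 'a': b→12
  n12 'ab': ·  ←P2
  n13 'dd': b→14  ←P4
  n14 'ddb': c→15
  n15 'ddbc': b→16
  n16 'ddbcb': ·  ←P3

BFS fail/out derivation:
  n1('c'): parent n0 fail=0; on 'c' 0 → fail=0;  out ∅∪∅=∅
  n6('d'): parent n0 fail=0; on 'd' 0 → fail=0;  out ∅∪∅=∅
  n11('a'): parent n0 fail=0; on 'a' 0 → fail=0;  out ∅∪∅=∅
  n2('cd'): parent n1 fail=0; on 'd' 0 → fail=6;  out ∅∪∅=∅
  n7('db'): parent n6 fail=0; on 'b' 0 → fail=0;  out ∅∪∅=∅
  n12('ab'): parent n11 fail=0; on 'b' 0 → fail=0;  out {2}∪∅={2}
  n13('dd'): parent n6 fail=0; on 'd' 0 → fail=6;  out {4}∪∅={4}
  n3('cdd'): parent n2 fail=6; on 'd' 6 → fail=13;  out ∅∪{4}={4}
  n8('dba'): parent n7 fail=0; on 'a' 0 → fail=11;  out ∅∪∅=∅
  n14('ddb'): parent n13 fail=6; on 'b' 6 → fail=7;  out ∅∪∅=∅
  n4('cddd'): parent n3 fail=13; on 'd' 13→6 → fail=13;  out ∅∪{4}={4}
  n9('dbac'): parent n8 fail=11; on 'c' 11→0 → fail=1;  out ∅∪∅=∅
  n15('ddbc'): parent n14 fail=7; on 'c' 7→0 → fail=1;  out ∅∪∅=∅
  n5('cdddd'): parent n4 fail=13; on 'd' 13→6 → fail=13;  out {0}∪{4}={0,4}
  n10('dbacd'): parent n9 fail=1; on 'd' 1 → fail=2;  out {1}∪∅={1}
  n16('ddbcb'): parent n15 fail=1; on 'b' 1→0 → fail=0;  out {3}∪∅={3}

Run:
i=0 'd': node 0→6
i=1 'd': node 6→13  ** P4@[0:1]
i=2 'b': node 13→14
i=3 'c': node 14→15
i=4 'd': node 15→2 (via fail)
i=5 'b': node 2→7 (via fail)
i=6 'a': node 7→8
i=7 'c': node 8→9
i=8 'd': node 9→10  ** P1@[4:8]
i=9 'd': node 10→3 (via fail)  ** P4@[8:9]
i=10 'c': node 3→1 (via fail)
i=11 'a': node 1→11 (via fail)
i=12 'd': node 11→6 (via fail)
i=13 'd': node 6→13  ** P4@[12:13]
i=14 'a': node 13→11 (via fail)
i=15 'b': node 11→12  ** P2@[14:15]
i=16 'c': node 12→1 (via fail)
i=17 'd': node 1→2
i=18 'd': node 2→3  ** P4@[17:18]
i=19 'c': node 3→1 (via fail)
i=20 'c': node 1→1 (via fail)
i=21 'a': node 1→11 (via fail)
i=22 'a': node 11→11 (via fail)
i=23 'd': node 11→6 (via fail)
i=24 'b': node 6→7
i=25 'c': node 7→1 (via fail)
i=26 'a': node 1→11 (via fail)
i=27 'a': node 11→11 (via fail)
i=28 'b': node 11→12  ** P2@[27:28]
i=29 'c': node 12→1 (via fail)
i=30 'b': node 1→0 (via fail)
i=31 'a': node 0→11
i=32 'b': node 11→12  ** P2@[31:32]
i=33 'c': node 12→1 (via fail)
i=34 'b': node 1→0 (via fail)
i=35 'c': node 0→1
i=36 'd': node 1→2
i=37 'd': node 2→3  ** P4@[36:37]
i=38 'b': node 3→14 (via fail)
i=39 'a': node 14→8 (via fail)
i=40 'b': node 8→12 (via fail)  ** P2@[39:40]
i=41 'c': node 12→1 (via fail)
i=42 'a': node 1→11 (via fail)
i=43 'c': node 11→1 (via fail)
i=44 'd': node 1→2
i=45 'd': node 2→3  ** P4@[44:45]
i=46 'd': node 3→4  ** P4@[45:46]
i=47 'd': node 4→5  ** P0@[43:47],P4@[46:47]
i=48 'b': node 5→14 (via fail)
i=49 'a': node 14→8 (via fail)
i=50 'b': node 8→12 (via fail)  ** P2@[49:50]
i=51 'c': node 12→1 (via fail)
i=52 'b': node 1→0 (via fail)
i=53 'd': node 0→6
i=54 'b': node 6→7
i=55 'a': node 7→8
i=56 'c': node 8→9
i=57 'd': node 9→10  ** P1@[53:57]
i=58 'b': node 10→7 (via fail)
i=59 'd': node 7→6 (via fail)

Matches: [[1,4],[8,1],[9,4],[13,4],[15,2],[18,4],[28,2],[32,2],[37,4],[40,2],[45,4],[46,4],[47,0],[47,4],[50,2],[57,1]]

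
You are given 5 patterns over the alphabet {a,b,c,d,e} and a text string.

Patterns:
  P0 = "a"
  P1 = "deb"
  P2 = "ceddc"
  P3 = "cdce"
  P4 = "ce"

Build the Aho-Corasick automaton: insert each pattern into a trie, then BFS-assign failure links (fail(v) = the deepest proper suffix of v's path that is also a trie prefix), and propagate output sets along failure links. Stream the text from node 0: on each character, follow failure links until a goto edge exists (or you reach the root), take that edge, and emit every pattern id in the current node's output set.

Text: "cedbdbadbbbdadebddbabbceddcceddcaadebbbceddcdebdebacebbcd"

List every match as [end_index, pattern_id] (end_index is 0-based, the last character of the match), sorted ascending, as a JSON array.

Build automaton:
Trie nodes:
  n0 'ε': a→1 c→5 d→2
  n1 'a': ·  [P0 ends]
  n2 'd': e→3
  n3 'de': b→4
  n4 'deb': ·  [P1 ends]
  n5 'c': d→10 e→6
  n6 'ce': d→7  [P4 ends]
  n7 'ced': d→8
  n8 'cedd': c→9
  n9 'ceddc': ·  [P2 ends]
  n10 'cd': c→11
  n11 'cdc': e→12
  n12 'cdce': ·  [P3 ends]

BFS fail/out derivation:
  fail(1) 'a': from fail(0)=0 chase 'a': 0 ⇒ 0;  out={0}∪out(0)={0}
  fail(2) 'd': from fail(0)=0 chase 'd': 0 ⇒ 0;  out=∅∪out(0)=∅
  fail(5) 'c': from fail(0)=0 chase 'c': 0 ⇒ 0;  out=∅∪out(0)=∅
  fail(3) 'de': from fail(2)=0 chase 'e': 0 ⇒ 0;  out=∅∪out(0)=∅
  fail(6) 'ce': from fail(5)=0 chase 'e': 0 ⇒ 0;  out={4}∪out(0)={4}
  fail(10) 'cd': from fail(5)=0 chase 'd': 0 ⇒ 2;  out=∅∪out(2)=∅
  fail(4) 'deb': from fail(3)=0 chase 'b': 0 ⇒ 0;  out={1}∪out(0)={1}
  fail(7) 'ced': from fail(6)=0 chase 'd': 0 ⇒ 2;  out=∅∪out(2)=∅
  fail(11) 'cdc': from fail(10)=2 chase 'c': 2→0 ⇒ 5;  out=∅∪out(5)=∅
  fail(8) 'cedd': from fail(7)=2 chase 'd': 2→0 ⇒ 2;  out=∅∪out(2)=∅
  fail(12) 'cdce': from fail(11)=5 chase 'e': 5 ⇒ 6;  out={3}∪out(6)={3,4}
  fail(9) 'ceddc': from fail(8)=2 chase 'c': 2→0 ⇒ 5;  out={2}∪out(5)={2}

Run:
i=0 'c': node 0→5
i=1 'e': node 5→6  ** P4@[0:1]
i=2 'd': node 6→7
i=3 'b': node 7→0 (fail-walked)
i=4 'd': node 0→2
i=5 'b': node 2→0 (fail-walked)
i=6 'a': node 0→1  ** P0@[6:6]
i=7 'd': node 1→2 (fail-walked)
i=8 'b': node 2→0 (fail-walked)
i=9 'b': node 0→0
i=10 'b': node 0→0
i=11 'd': node 0→2
i=12 'a': node 2→1 (fail-walked)  ** P0@[12:12]
i=13 'd': node 1→2 (fail-walked)
i=14 'e': node 2→3
i=15 'b': node 3→4  ** P1@[13:15]
i=16 'd': node 4→2 (fail-walked)
i=17 'd': node 2→2 (fail-walked)
i=18 'b': node 2→0 (fail-walked)
i=19 'a': node 0→1  ** P0@[19:19]
i=20 'b': node 1→0 (fail-walked)
i=21 'b': node 0→0
i=22 'c': node 0→5
i=23 'e': node 5→6  ** P4@[22:23]
i=24 'd': node 6→7
i=25 'd': node 7→8
i=26 'c': node 8→9  ** P2@[22:26]
i=27 'c': node 9→5 (fail-walked)
i=28 'e': node 5→6  ** P4@[27:28]
i=29 'd': node 6→7
i=30 'd': node 7→8
i=31 'c': node 8→9  ** P2@[27:31]
i=32 'a': node 9→1 (fail-walked)  ** P0@[32:32]
i=33 'a': node 1→1 (fail-walked)  ** P0@[33:33]
i=34 'd': node 1→2 (fail-walked)
i=35 'e': node 2→3
i=36 'b': node 3→4  ** P1@[34:36]
i=37 'b': node 4→0 (fail-walked)
i=38 'b': node 0→0
i=39 'c': node 0→5
i=40 'e': node 5→6  ** P4@[39:40]
i=41 'd': node 6→7
i=42 'd': node 7→8
i=43 'c': node 8→9  ** P2@[39:43]
i=44 'd': node 9→10 (fail-walked)
i=45 'e': node 10→3 (fail-walked)
i=46 'b': node 3→4  ** P1@[44:46]
i=47 'd': node 4→2 (fail-walked)
i=48 'e': node 2→3
i=49 'b': node 3→4  ** P1@[47:49]
i=50 'a': node 4→1 (fail-walked)  ** P0@[50:50]
i=51 'c': node 1→5 (fail-walked)
i=52 'e': node 5→6  ** P4@[51:52]
i=53 'b': node 6→0 (fail-walked)
i=54 'b': node 0→0
i=55 'c': node 0→5
i=56 'd': node 5→10

All matches (sorted): [[1,4],[6,0],[12,0],[15,1],[19,0],[23,4],[26,2],[28,4],[31,2],[32,0],[33,0],[36,1],[40,4],[43,2],[46,1],[49,1],[50,0],[52,4]]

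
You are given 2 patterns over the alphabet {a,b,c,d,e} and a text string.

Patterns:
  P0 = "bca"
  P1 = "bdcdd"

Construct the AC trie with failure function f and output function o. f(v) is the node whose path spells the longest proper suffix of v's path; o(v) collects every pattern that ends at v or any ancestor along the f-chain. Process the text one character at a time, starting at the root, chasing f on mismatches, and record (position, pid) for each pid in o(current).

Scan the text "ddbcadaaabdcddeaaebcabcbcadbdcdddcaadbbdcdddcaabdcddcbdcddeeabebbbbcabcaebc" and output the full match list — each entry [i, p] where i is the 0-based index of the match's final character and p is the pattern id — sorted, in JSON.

Build automaton:
Trie (insert patterns):
  0='ε' goto b→1
  1='b' goto c→2 d→4
  2='bc' goto a→3
  3='bca' goto ·  [P0 ends]
  4='bd' goto c→5
  5='bdc' goto d→6
  6='bdcd' goto d→7
  7='bdcdd' goto ·  [P1 ends]

Failure links (BFS by depth):
  fail(1) 'b': from fail(0)=0 chase 'b': 0 ⇒ 0;  out=∅∪out(0)=∅
  fail(2) 'bc': from fail(1)=0 chase 'c': 0 ⇒ 0;  out=∅∪out(0)=∅
  fail(4) 'bd': from fail(1)=0 chase 'd': 0 ⇒ 0;  out=∅∪out(0)=∅
  fail(3) 'bca': from fail(2)=0 chase 'a': 0 ⇒ 0;  out={0}∪out(0)={0}
  fail(5) 'bdc': from fail(4)=0 chase 'c': 0 ⇒ 0;  out=∅∪out(0)=∅
  fail(6) 'bdcd': from fail(5)=0 chase 'd': 0 ⇒ 0;  out=∅∪out(0)=∅
  fail(7) 'bdcdd': from fail(6)=0 chase 'd': 0 ⇒ 0;  out={1}∪out(0)={1}

Text stream:
i=0 'd': node 0→0
i=1 'd': node 0→0
i=2 'b': node 0→1
i=3 'c': node 1→2
i=4 'a': node 2→3  → match P0@[2:4]
i=5 'd': node 3→0 (via fail)
i=6 'a': node 0→0
i=7 'a': node 0→0
i=8 'a': node 0→0
i=9 'b': node 0→1
i=10 'd': node 1→4
i=11 'c': node 4→5
i=12 'd': node 5→6
i=13 'd': node 6→7  → match P1@[9:13]
i=14 'e': node 7→0 (via fail)
i=15 'a': node 0→0
i=16 'a': node 0→0
i=17 'e': node 0→0
i=18 'b': node 0→1
i=19 'c': node 1→2
i=20 'a': node 2→3  → match P0@[18:20]
i=21 'b': node 3→1 (via fail)
i=22 'c': node 1→2
i=23 'b': node 2→1 (via fail)
i=24 'c': node 1→2
i=25 'a': node 2→3  → match P0@[23:25]
i=26 'd': node 3→0 (via fail)
i=27 'b': node 0→1
i=28 'd': node 1→4
i=29 'c': node 4→5
i=30 'd': node 5→6
i=31 'd': node 6→7  → match P1@[27:31]
i=32 'd': node 7→0 (via fail)
i=33 'c': node 0→0
i=34 'a': node 0→0
i=35 'a': node 0→0
i=36 'd': node 0→0
i=37 'b': node 0→1
i=38 'b': node 1→1 (via fail)
i=39 'd': node 1→4
i=40 'c': node 4→5
i=41 'd': node 5→6
i=42 'd': node 6→7  → match P1@[38:42]
i=43 'd': node 7→0 (via fail)
i=44 'c': node 0→0
i=45 'a': node 0→0
i=46 'a': node 0→0
i=47 'b': node 0→1
i=48 'd': node 1→4
i=49 'c': node 4→5
i=50 'd': node 5→6
i=51 'd': node 6→7  → match P1@[47:51]
i=52 'c': node 7→0 (via fail)
i=53 'b': node 0→1
i=54 'd': node 1→4
i=55 'c': node 4→5
i=56 'd': node 5→6
i=57 'd': node 6→7  → match P1@[53:57]
i=58 'e': node 7→0 (via fail)
i=59 'e': node 0→0
i=60 'a': node 0→0
i=61 'b': node 0→1
i=62 'e': node 1→0 (via fail)
i=63 'b': node 0→1
i=64 'b': node 1→1 (via fail)
i=65 'b': node 1→1 (via fail)
i=66 'b': node 1→1 (via fail)
i=67 'c': node 1→2
i=68 'a': node 2→3  → match P0@[66:68]
i=69 'b': node 3→1 (via fail)
i=70 'c': node 1→2
i=71 'a': node 2→3  → match P0@[69:71]
i=72 'e': node 3→0 (via fail)
i=73 'b': node 0→1
i=74 'c': node 1→2

Matches: [[4,0],[13,1],[20,0],[25,0],[31,1],[42,1],[51,1],[57,1],[68,0],[71,0]]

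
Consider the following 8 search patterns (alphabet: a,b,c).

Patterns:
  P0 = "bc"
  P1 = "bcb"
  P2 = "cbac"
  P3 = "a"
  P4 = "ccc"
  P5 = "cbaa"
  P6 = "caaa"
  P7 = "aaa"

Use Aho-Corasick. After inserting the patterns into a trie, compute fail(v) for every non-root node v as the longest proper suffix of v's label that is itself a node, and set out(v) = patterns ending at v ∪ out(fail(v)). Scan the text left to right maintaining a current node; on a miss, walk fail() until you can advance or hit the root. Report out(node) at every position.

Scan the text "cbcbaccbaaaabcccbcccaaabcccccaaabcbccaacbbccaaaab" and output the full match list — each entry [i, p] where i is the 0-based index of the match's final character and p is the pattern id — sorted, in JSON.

Build automaton:
Trie (insert patterns):
  0='ε' goto a→8 b→1 c→4
  1='b' goto c→2
  2='bc' goto b→3  ←P0
  3='bcb' goto ·  ←P1
  4='c' goto a→12 b→5 c→9
  5='cb' goto a→6
  6='cba' goto a→11 c→7
  7='cbac' goto ·  ←P2
  8='a' goto a→15  ←P3
  9='cc' goto c→10
  10='ccc' goto ·  ←P4
  11='cbaa' goto ·  ←P5
  12='ca' goto a→13
  13='caa' goto a→14
  14='caaa' goto ·  ←P6
  15='aa' goto a→16
  16='aaa' goto ·  ←P7

Failure links (BFS by depth):
  n1('b'): parent n0 fail=0; on 'b' 0 → fail=0;  out ∅∪∅=∅
  n4('c'): parent n0 fail=0; on 'c' 0 → fail=0;  out ∅∪∅=∅
  n8('a'): parent n0 fail=0; on 'a' 0 → fail=0;  out {3}∪∅={3}
  n2('bc'): parent n1 fail=0; on 'c' 0 → fail=4;  out {0}∪∅={0}
  n5('cb'): parent n4 fail=0; on 'b' 0 → fail=1;  out ∅∪∅=∅
  n9('cc'): parent n4 fail=0; on 'c' 0 → fail=4;  out ∅∪∅=∅
  n12('ca'): parent n4 fail=0; on 'a' 0 → fail=8;  out ∅∪{3}={3}
  n15('aa'): parent n8 fail=0; on 'a' 0 → fail=8;  out ∅∪{3}={3}
  n3('bcb'): parent n2 fail=4; on 'b' 4 → fail=5;  out {1}∪∅={1}
  n6('cba'): parent n5 fail=1; on 'a' 1→0 → fail=8;  out ∅∪{3}={3}
  n10('ccc'): parent n9 fail=4; on 'c' 4 → fail=9;  out {4}∪∅={4}
  n13('caa'): parent n12 fail=8; on 'a' 8 → fail=15;  out ∅∪{3}={3}
  n16('aaa'): parent n15 fail=8; on 'a' 8 → fail=15;  out {7}∪{3}={3,7}
  n7('cbac'): parent n6 fail=8; on 'c' 8→0 → fail=4;  out {2}∪∅={2}
  n11('cbaa'): parent n6 fail=8; on 'a' 8 → fail=15;  out {5}∪{3}={3,5}
  n14('caaa'): parent n13 fail=15; on 'a' 15 → fail=16;  out {6}∪{3,7}={3,6,7}

Text stream:
i=0 'c': node 0→4
i=1 'b': node 4→5
i=2 'c': node 5→2 (via fail)  ** P0@[1:2]
i=3 'b': node 2→3  ** P1@[1:3]
i=4 'a': node 3→6 (via fail)  ** P3@[4:4]
i=5 'c': node 6→7  ** P2@[2:5]
i=6 'c': node 7→9 (via fail)
i=7 'b': node 9→5 (via fail)
i=8 'a': node 5→6  ** P3@[8:8]
i=9 'a': node 6→11  ** P3@[9:9],P5@[6:9]
i=10 'a': node 11→16 (via fail)  ** P3@[10:10],P7@[8:10]
i=11 'a': node 16→16 (via fail)  ** P3@[11:11],P7@[9:11]
i=12 'b': node 16→1 (via fail)
i=13 'c': node 1→2  ** P0@[12:13]
i=14 'c': node 2→9 (via fail)
i=15 'c': node 9→10  ** P4@[13:15]
i=16 'b': node 10→5 (via fail)
i=17 'c': node 5→2 (via fail)  ** P0@[16:17]
i=18 'c': node 2→9 (via fail)
i=19 'c': node 9→10  ** P4@[17:19]
i=20 'a': node 10→12 (via fail)  ** P3@[20:20]
i=21 'a': node 12→13  ** P3@[21:21]
i=22 'a': node 13→14  ** P3@[22:22],P6@[19:22],P7@[20:22]
i=23 'b': node 14→1 (via fail)
i=24 'c': node 1→2  ** P0@[23:24]
i=25 'c': node 2→9 (via fail)
i=26 'c': node 9→10  ** P4@[24:26]
i=27 'c': node 10→10 (via fail)  ** P4@[25:27]
i=28 'c': node 10→10 (via fail)  ** P4@[26:28]
i=29 'a': node 10→12 (via fail)  ** P3@[29:29]
i=30 'a': node 12→13  ** P3@[30:30]
i=31 'a': node 13→14  ** P3@[31:31],P6@[28:31],P7@[29:31]
i=32 'b': node 14→1 (via fail)
i=33 'c': node 1→2  ** P0@[32:33]
i=34 'b': node 2→3  ** P1@[32:34]
i=35 'c': node 3→2 (via fail)  ** P0@[34:35]
i=36 'c': node 2→9 (via fail)
i=37 'a': node 9→12 (via fail)  ** P3@[37:37]
i=38 'a': node 12→13  ** P3@[38:38]
i=39 'c': node 13→4 (via fail)
i=40 'b': node 4→5
i=41 'b': node 5→1 (via fail)
i=42 'c': node 1→2  ** P0@[41:42]
i=43 'c': node 2→9 (via fail)
i=44 'a': node 9→12 (via fail)  ** P3@[44:44]
i=45 'a': node 12→13  ** P3@[45:45]
i=46 'a': node 13→14  ** P3@[46:46],P6@[43:46],P7@[44:46]
i=47 'a': node 14→16 (via fail)  ** P3@[47:47],P7@[45:47]
i=48 'b': node 16→1 (via fail)

Result: [[2,0],[3,1],[4,3],[5,2],[8,3],[9,3],[9,5],[10,3],[10,7],[11,3],[11,7],[13,0],[15,4],[17,0],[19,4],[20,3],[21,3],[22,3],[22,6],[22,7],[24,0],[26,4],[27,4],[28,4],[29,3],[30,3],[31,3],[31,6],[31,7],[33,0],[34,1],[35,0],[37,3],[38,3],[42,0],[44,3],[45,3],[46,3],[46,6],[46,7],[47,3],[47,7]]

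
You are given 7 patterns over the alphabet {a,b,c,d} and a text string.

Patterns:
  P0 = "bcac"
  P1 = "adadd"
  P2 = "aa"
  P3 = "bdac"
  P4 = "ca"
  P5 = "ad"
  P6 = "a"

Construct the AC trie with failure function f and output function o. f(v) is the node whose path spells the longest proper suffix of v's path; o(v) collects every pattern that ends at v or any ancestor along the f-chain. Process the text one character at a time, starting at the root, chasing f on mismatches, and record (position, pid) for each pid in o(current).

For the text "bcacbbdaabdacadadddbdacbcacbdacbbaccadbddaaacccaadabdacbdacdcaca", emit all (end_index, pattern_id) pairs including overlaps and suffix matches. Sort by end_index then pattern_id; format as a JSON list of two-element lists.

Build automaton:
Trie (insert patterns):
  n0 'ε': a→5 b→1 c→14
  n1 'b': c→2 d→11
  n2 'bc': a→3
  n3 'bca': c→4
  n4 'bcac': ·  [P0 ends]
  n5 'a': a→10 d→6  [P6 ends]
  n6 'ad': a→7  [P5 ends]
  n7 'ada': d→8
  n8 'adad': d→9
  n9 'adadd': ·  [P1 ends]
  n10 'aa': ·  [P2 ends]
  n11 'bd': a→12
  n12 'bda': c→13
  n13 'bdac': ·  [P3 ends]
  n14 'c': a→15
  n15 'ca': ·  [P4 ends]

Failure links (BFS by depth):
  fail(1) 'b': from fail(0)=0 chase 'b': 0 ⇒ 0;  out=∅∪out(0)=∅
  fail(5) 'a': from fail(0)=0 chase 'a': 0 ⇒ 0;  out={6}∪out(0)={6}
  fail(14) 'c': from fail(0)=0 chase 'c': 0 ⇒ 0;  out=∅∪out(0)=∅
  fail(2) 'bc': from fail(1)=0 chase 'c': 0 ⇒ 14;  out=∅∪out(14)=∅
  fail(6) 'ad': from fail(5)=0 chase 'd': 0 ⇒ 0;  out={5}∪out(0)={5}
  fail(10) 'aa': from fail(5)=0 chase 'a': 0 ⇒ 5;  out={2}∪out(5)={2,6}
  fail(11) 'bd': from fail(1)=0 chase 'd': 0 ⇒ 0;  out=∅∪out(0)=∅
  fail(15) 'ca': from fail(14)=0 chase 'a': 0 ⇒ 5;  out={4}∪out(5)={4,6}
  fail(3) 'bca': from fail(2)=14 chase 'a': 14 ⇒ 15;  out=∅∪out(15)={4,6}
  fail(7) 'ada': from fail(6)=0 chase 'a': 0 ⇒ 5;  out=∅∪out(5)={6}
  fail(12) 'bda': from fail(11)=0 chase 'a': 0 ⇒ 5;  out=∅∪out(5)={6}
  fail(4) 'bcac': from fail(3)=15 chase 'c': 15→5→0 ⇒ 14;  out={0}∪out(14)={0}
  fail(8) 'adad': from fail(7)=5 chase 'd': 5 ⇒ 6;  out=∅∪out(6)={5}
  fail(13) 'bdac': from fail(12)=5 chase 'c': 5→0 ⇒ 14;  out={3}∪out(14)={3}
  fail(9) 'adadd': from fail(8)=6 chase 'd': 6→0 ⇒ 0;  out={1}∪out(0)={1}

Run:
i=0 'b': node 0→1
i=1 'c': node 1→2
i=2 'a': node 2→3  emit P4@[1:2],P6@[2:2]
i=3 'c': node 3→4  emit P0@[0:3]
i=4 'b': node 4→1 (fail-walked)
i=5 'b': node 1→1 (fail-walked)
i=6 'd': node 1→11
i=7 'a': node 11→12  emit P6@[7:7]
i=8 'a': node 12→10 (fail-walked)  emit P2@[7:8],P6@[8:8]
i=9 'b': node 10→1 (fail-walked)
i=10 'd': node 1→11
i=11 'a': node 11→12  emit P6@[11:11]
i=12 'c': node 12→13  emit P3@[9:12]
i=13 'a': node 13→15 (fail-walked)  emit P4@[12:13],P6@[13:13]
i=14 'd': node 15→6 (fail-walked)  emit P5@[13:14]
i=15 'a': node 6→7  emit P6@[15:15]
i=16 'd': node 7→8  emit P5@[15:16]
i=17 'd': node 8→9  emit P1@[13:17]
i=18 'd': node 9→0 (fail-walked)
i=19 'b': node 0→1
i=20 'd': node 1→11
i=21 'a': node 11→12  emit P6@[21:21]
i=22 'c': node 12→13  emit P3@[19:22]
i=23 'b': node 13→1 (fail-walked)
i=24 'c': node 1→2
i=25 'a': node 2→3  emit P4@[24:25],P6@[25:25]
i=26 'c': node 3→4  emit P0@[23:26]
i=27 'b': node 4→1 (fail-walked)
i=28 'd': node 1→11
i=29 'a': node 11→12  emit P6@[29:29]
i=30 'c': node 12→13  emit P3@[27:30]
i=31 'b': node 13→1 (fail-walked)
i=32 'b': node 1→1 (fail-walked)
i=33 'a': node 1→5 (fail-walked)  emit P6@[33:33]
i=34 'c': node 5→14 (fail-walked)
i=35 'c': node 14→14 (fail-walked)
i=36 'a': node 14→15  emit P4@[35:36],P6@[36:36]
i=37 'd': node 15→6 (fail-walked)  emit P5@[36:37]
i=38 'b': node 6→1 (fail-walked)
i=39 'd': node 1→11
i=40 'd': node 11→0 (fail-walked)
i=41 'a': node 0→5  emit P6@[41:41]
i=42 'a': node 5→10  emit P2@[41:42],P6@[42:42]
i=43 'a': node 10→10 (fail-walked)  emit P2@[42:43],P6@[43:43]
i=44 'c': node 10→14 (fail-walked)
i=45 'c': node 14→14 (fail-walked)
i=46 'c': node 14→14 (fail-walked)
i=47 'a': node 14→15  emit P4@[46:47],P6@[47:47]
i=48 'a': node 15→10 (fail-walked)  emit P2@[47:48],P6@[48:48]
i=49 'd': node 10→6 (fail-walked)  emit P5@[48:49]
i=50 'a': node 6→7  emit P6@[50:50]
i=51 'b': node 7→1 (fail-walked)
i=52 'd': node 1→11
i=53 'a': node 11→12  emit P6@[53:53]
i=54 'c': node 12→13  emit P3@[51:54]
i=55 'b': node 13→1 (fail-walked)
i=56 'd': node 1→11
i=57 'a': node 11→12  emit P6@[57:57]
i=58 'c': node 12→13  emit P3@[55:58]
i=59 'd': node 13→0 (fail-walked)
i=60 'c': node 0→14
i=61 'a': node 14→15  emit P4@[60:61],P6@[61:61]
i=62 'c': node 15→14 (fail-walked)
i=63 'a': node 14→15  emit P4@[62:63],P6@[63:63]

All matches (sorted): [[2,4],[2,6],[3,0],[7,6],[8,2],[8,6],[11,6],[12,3],[13,4],[13,6],[14,5],[15,6],[16,5],[17,1],[21,6],[22,3],[25,4],[25,6],[26,0],[29,6],[30,3],[33,6],[36,4],[36,6],[37,5],[41,6],[42,2],[42,6],[43,2],[43,6],[47,4],[47,6],[48,2],[48,6],[49,5],[50,6],[53,6],[54,3],[57,6],[58,3],[61,4],[61,6],[63,4],[63,6]]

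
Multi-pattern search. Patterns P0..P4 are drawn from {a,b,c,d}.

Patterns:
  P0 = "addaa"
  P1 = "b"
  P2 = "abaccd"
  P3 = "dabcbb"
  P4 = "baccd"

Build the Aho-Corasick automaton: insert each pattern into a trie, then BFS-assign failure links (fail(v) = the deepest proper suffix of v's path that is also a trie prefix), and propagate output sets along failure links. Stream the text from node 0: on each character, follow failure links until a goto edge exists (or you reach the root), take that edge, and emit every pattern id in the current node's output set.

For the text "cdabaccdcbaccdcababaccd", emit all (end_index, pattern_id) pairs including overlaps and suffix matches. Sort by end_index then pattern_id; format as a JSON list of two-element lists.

Build:
Trie (insert patterns):
  n0 'ε': a→1 b→6 d→12
  n1 'a': b→7 d→2
  n2 'ad': d→3
  n3 'add': a→4
  n4 'adda': a→5
  n5 'addaa': ·  [P0 ends]
  n6 'b': a→18  [P1 ends]
  n7 'ab': a→8
  n8 'aba': c→9
  n9 'abac': c→10
  n10 'abacc': d→11
  n11 'abaccd': ·  [P2 ends]
  n12 'd': a→13
  n13 'da': b→14
  n14 'dab': c→15
  n15 'dabc': b→16
  n16 'dabcb': b→17
  n17 'dabcbb': ·  [P3 ends]
  n18 'ba': c→19
  n19 'bac': c→20
  n20 'bacc': d→21
  n21 'baccd': ·  [P4 ends]

BFS fail/out derivation:
  n1('a'): parent n0 fail=0; on 'a' 0 → fail=0;  out ∅∪∅=∅
  n6('b'): parent n0 fail=0; on 'b' 0 → fail=0;  out {1}∪∅={1}
  n12('d'): parent n0 fail=0; on 'd' 0 → fail=0;  out ∅∪∅=∅
  n2('ad'): parent n1 fail=0; on 'd' 0 → fail=12;  out ∅∪∅=∅
  n7('ab'): parent n1 fail=0; on 'b' 0 → fail=6;  out ∅∪{1}={1}
  n13('da'): parent n12 fail=0; on 'a' 0 → fail=1;  out ∅∪∅=∅
  n18('ba'): parent n6 fail=0; on 'a' 0 → fail=1;  out ∅∪∅=∅
  n3('add'): parent n2 fail=12; on 'd' 12→0 → fail=12;  out ∅∪∅=∅
  n8('aba'): parent n7 fail=6; on 'a' 6 → fail=18;  out ∅∪∅=∅
  n14('dab'): parent n13 fail=1; on 'b' 1 → fail=7;  out ∅∪{1}={1}
  n19('bac'): parent n18 fail=1; on 'c' 1→0 → fail=0;  out ∅∪∅=∅
  n4('adda'): parent n3 fail=12; on 'a' 12 → fail=13;  out ∅∪∅=∅
  n9('abac'): parent n8 fail=18; on 'c' 18 → fail=19;  out ∅∪∅=∅
  n15('dabc'): parent n14 fail=7; on 'c' 7→6→0 → fail=0;  out ∅∪∅=∅
  n20('bacc'): parent n19 fail=0; on 'c' 0 → fail=0;  out ∅∪∅=∅
  n5('addaa'): parent n4 fail=13; on 'a' 13→1→0 → fail=1;  out {0}∪∅={0}
  n10('abacc'): parent n9 fail=19; on 'c' 19 → fail=20;  out ∅∪∅=∅
  n16('dabcb'): parent n15 fail=0; on 'b' 0 → fail=6;  out ∅∪{1}={1}
  n21('baccd'): parent n20 fail=0; on 'd' 0 → fail=12;  out {4}∪∅={4}
  n11('abaccd'): parent n10 fail=20; on 'd' 20 → fail=21;  out {2}∪{4}={2,4}
  n17('dabcbb'): parent n16 fail=6; on 'b' 6→0 → fail=6;  out {3}∪{1}={1,3}

Text stream:
pos 0 'c': at 0
pos 1 'd': at 12
pos 2 'a': at 13
pos 3 'b': at 14  emit P1@[3:3]
pos 4 'a': at 8 (via fail)
pos 5 'c': at 9
pos 6 'c': at 10
pos 7 'd': at 11  emit P2@[2:7],P4@[3:7]
pos 8 'c': at 0 (via fail)
pos 9 'b': at 6  emit P1@[9:9]
pos 10 'a': at 18
pos 11 'c': at 19
pos 12 'c': at 20
pos 13 'd': at 21  emit P4@[9:13]
pos 14 'c': at 0 (via fail)
pos 15 'a': at 1
pos 16 'b': at 7  emit P1@[16:16]
pos 17 'a': at 8
pos 18 'b': at 7 (via fail)  emit P1@[18:18]
pos 19 'a': at 8
pos 20 'c': at 9
pos 21 'c': at 10
pos 22 'd': at 11  emit P2@[17:22],P4@[18:22]

Result: [[3,1],[7,2],[7,4],[9,1],[13,4],[16,1],[18,1],[22,2],[22,4]]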